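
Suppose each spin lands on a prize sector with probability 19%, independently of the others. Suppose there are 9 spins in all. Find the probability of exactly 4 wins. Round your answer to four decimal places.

X ~ Binomial(n=9, p=0.19).
P(X=4) = C(9,4) · p^4 · (1−p)^5
= 126 · 0.0013032 · 0.34868 = 0.057255

0.0573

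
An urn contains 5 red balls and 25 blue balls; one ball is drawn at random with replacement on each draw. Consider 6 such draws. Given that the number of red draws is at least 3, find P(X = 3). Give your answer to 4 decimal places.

0.8603

X ~ Binomial(6, 0.166667). Want P(X=3 | X≥3) = P(X=3) / P(X≥3).
P(X=3) = C(6,3)·0.166667^3·0.833333^3 = 0.053584
P(X≥3) = 1 − 0.334898 − 0.401878 − 0.200939 = 0.062286
Ratio = 0.053584 / 0.062286 = 0.860289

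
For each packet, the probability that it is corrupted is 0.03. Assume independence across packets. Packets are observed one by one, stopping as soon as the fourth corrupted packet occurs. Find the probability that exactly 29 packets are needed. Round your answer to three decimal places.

Y = trial on which the fourth success occurs; negative binomial, r=4, p=0.03.
P(Y=29) = C(28,3) · p^4 · (1−p)^25
= 3276 · 8.1e-07 · 0.46697 = 0.00124

0.001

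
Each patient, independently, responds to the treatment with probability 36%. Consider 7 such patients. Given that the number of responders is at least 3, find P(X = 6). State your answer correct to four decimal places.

0.0199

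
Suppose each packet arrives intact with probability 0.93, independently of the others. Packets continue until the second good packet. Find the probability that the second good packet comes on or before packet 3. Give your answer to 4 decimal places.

Finishing within 3 packets ⇔ at least 2 successes in the first 3. With X ~ Binomial(3, 0.93), P(Y ≤ 3) = 1 − P(X ≤ 1).
  k=0: C(3,0)·0.93^0·0.07^3 = 0.000343
  k=1: C(3,1)·0.93^1·0.07^2 = 0.013671
1 − 0.014014 = 0.985986

0.9860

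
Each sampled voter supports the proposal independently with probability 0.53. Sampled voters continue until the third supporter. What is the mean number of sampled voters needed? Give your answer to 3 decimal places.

5.660

Y = total sampled voters until the third success; negative binomial with r=3, p=0.53.
E[Y] = r / p = 3 / 0.53 = 5.66038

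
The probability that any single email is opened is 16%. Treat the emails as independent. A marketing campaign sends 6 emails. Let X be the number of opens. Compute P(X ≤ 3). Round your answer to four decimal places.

0.9925

X ~ Binomial(6, 0.16); P(X ≤ 3) = Σ C(6,k) p^k (1−p)^(6−k) over k:
  k=0: C(6,0)·0.16^0·0.84^6 = 0.351298
  k=1: C(6,1)·0.16^1·0.84^5 = 0.401483
  k=2: C(6,2)·0.16^2·0.84^4 = 0.191183
  k=3: C(6,3)·0.16^3·0.84^3 = 0.048554
Total = 0.992518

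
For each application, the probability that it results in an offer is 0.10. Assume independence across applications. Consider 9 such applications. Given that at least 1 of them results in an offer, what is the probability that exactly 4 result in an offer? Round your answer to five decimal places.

0.01215

X ~ Binomial(9, 0.10). Want P(X=4 | X≥1) = P(X=4) / P(X≥1).
P(X=4) = C(9,4)·0.10^4·0.90^5 = 0.0074402
P(X≥1) = 1 − 0.3874205 = 0.6125795
Ratio = 0.0074402 / 0.6125795 = 0.0121456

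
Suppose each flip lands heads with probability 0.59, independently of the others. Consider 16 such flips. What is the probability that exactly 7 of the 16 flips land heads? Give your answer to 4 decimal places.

X ~ Binomial(n=16, p=0.59).
P(X=7) = C(16,7) · p^7 · (1−p)^9
= 11440 · 0.024887 · 0.00032738 = 0.093206

0.0932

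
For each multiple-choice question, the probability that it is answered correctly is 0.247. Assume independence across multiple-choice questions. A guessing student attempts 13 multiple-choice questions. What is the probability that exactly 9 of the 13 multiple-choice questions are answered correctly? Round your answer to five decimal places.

0.00079

X ~ Binomial(n=13, p=0.247).
P(X=9) = C(13,9) · p^9 · (1−p)^4
= 715 · 3.4219e-06 · 0.3215 = 0.0007866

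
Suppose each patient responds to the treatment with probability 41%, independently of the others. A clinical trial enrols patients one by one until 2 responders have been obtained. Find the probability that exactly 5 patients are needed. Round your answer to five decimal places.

0.13810

Y = trial on which the second success occurs; negative binomial, r=2, p=0.41.
P(Y=5) = C(4,1) · p^2 · (1−p)^3
= 4 · 0.1681 · 0.20538 = 0.1380968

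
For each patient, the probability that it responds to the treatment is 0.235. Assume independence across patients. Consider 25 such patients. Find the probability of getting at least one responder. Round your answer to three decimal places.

P(at least one) = 1 − P(none) = 1 − (1 − 0.235)^25
= 1 − 0.00123 = 0.99877

0.999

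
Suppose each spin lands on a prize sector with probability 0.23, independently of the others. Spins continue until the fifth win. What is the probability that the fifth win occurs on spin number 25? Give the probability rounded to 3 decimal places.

0.037

Y = trial on which the fifth success occurs; negative binomial, r=5, p=0.23.
P(Y=25) = C(24,4) · p^5 · (1−p)^20
= 10626 · 0.00064363 · 0.005368 = 0.03671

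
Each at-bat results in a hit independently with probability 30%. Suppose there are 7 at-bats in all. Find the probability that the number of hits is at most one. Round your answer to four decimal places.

X ~ Binomial(7, 0.30); P(X ≤ 1) = Σ C(7,k) p^k (1−p)^(7−k) over k:
  k=0: C(7,0)·0.30^0·0.70^7 = 0.082354
  k=1: C(7,1)·0.30^1·0.70^6 = 0.247063
Total = 0.329417

0.3294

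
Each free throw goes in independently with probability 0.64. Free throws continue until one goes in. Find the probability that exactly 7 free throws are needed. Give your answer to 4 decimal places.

0.0014

Geometric (trials to first success), p = 0.64.
P(Y = 7) = (1−p)^6 · p = 0.0021768 · 0.64 = 0.001393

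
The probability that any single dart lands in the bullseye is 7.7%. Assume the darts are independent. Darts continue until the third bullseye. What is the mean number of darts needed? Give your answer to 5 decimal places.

38.96104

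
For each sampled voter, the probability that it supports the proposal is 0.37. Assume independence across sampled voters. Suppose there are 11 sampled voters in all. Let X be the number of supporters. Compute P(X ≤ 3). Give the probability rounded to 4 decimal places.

0.3714

X ~ Binomial(11, 0.37); P(X ≤ 3) = Σ C(11,k) p^k (1−p)^(11−k) over k:
  k=0: C(11,0)·0.37^0·0.63^11 = 0.006205
  k=1: C(11,1)·0.37^1·0.63^10 = 0.040087
  k=2: C(11,2)·0.37^2·0.63^9 = 0.117715
  k=3: C(11,3)·0.37^3·0.63^8 = 0.207402
Total = 0.371409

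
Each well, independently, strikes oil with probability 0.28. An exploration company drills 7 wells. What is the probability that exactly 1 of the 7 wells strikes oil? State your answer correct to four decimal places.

0.2731

X ~ Binomial(n=7, p=0.28).
P(X=1) = C(7,1) · p^1 · (1−p)^6
= 7 · 0.28 · 0.13931 = 0.273056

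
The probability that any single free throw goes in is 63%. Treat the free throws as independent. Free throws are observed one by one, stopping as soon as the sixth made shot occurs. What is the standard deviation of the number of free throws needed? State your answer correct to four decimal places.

2.3650

Y = total free throws until the sixth success; negative binomial with r=6, p=0.63.
SD(Y) = √[r(1−p)/p²] = √(5.593348) = 2.365026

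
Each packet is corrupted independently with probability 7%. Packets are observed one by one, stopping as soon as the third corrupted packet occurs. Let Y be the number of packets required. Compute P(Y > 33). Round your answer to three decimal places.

0.590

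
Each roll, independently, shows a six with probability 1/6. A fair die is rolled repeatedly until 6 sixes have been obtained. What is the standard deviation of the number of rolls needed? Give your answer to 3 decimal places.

13.416

Y = total rolls until the sixth success; negative binomial with r=6, p=0.166667.
SD(Y) = √[r(1−p)/p²] = √(180.00000) = 13.41641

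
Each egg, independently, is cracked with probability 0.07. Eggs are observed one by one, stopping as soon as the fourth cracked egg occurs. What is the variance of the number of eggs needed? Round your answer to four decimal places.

759.1837

Y = total eggs until the fourth success; negative binomial with r=4, p=0.07.
Var(Y) = r(1−p)/p² = 4·0.93 / 0.07² = 759.183673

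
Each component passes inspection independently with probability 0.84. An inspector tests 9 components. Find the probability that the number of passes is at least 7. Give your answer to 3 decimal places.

0.837

X ~ Binomial(9, 0.84); P(X ≥ 7) = Σ C(9,k) p^k (1−p)^(9−k) over k:
  k=7: C(9,7)·0.84^7·0.16^2 = 0.27196
  k=8: C(9,8)·0.84^8·0.16^1 = 0.35694
  k=9: C(9,9)·0.84^9·0.16^0 = 0.20822
Total = 0.83711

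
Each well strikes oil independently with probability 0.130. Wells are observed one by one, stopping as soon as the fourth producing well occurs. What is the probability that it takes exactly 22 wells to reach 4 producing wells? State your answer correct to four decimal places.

Y = trial on which the fourth success occurs; negative binomial, r=4, p=0.13.
P(Y=22) = C(21,3) · p^4 · (1−p)^18
= 1330 · 0.00028561 · 0.081535 = 0.030972

0.0310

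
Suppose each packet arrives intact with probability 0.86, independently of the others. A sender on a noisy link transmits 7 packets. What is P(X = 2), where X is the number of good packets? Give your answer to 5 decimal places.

X ~ Binomial(n=7, p=0.86).
P(X=2) = C(7,2) · p^2 · (1−p)^5
= 21 · 0.7396 · 5.3782e-05 = 0.0008353

0.00084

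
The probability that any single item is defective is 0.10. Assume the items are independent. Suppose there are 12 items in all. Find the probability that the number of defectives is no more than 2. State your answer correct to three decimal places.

0.889

X ~ Binomial(12, 0.10); P(X ≤ 2) = Σ C(12,k) p^k (1−p)^(12−k) over k:
  k=0: C(12,0)·0.10^0·0.90^12 = 0.28243
  k=1: C(12,1)·0.10^1·0.90^11 = 0.37657
  k=2: C(12,2)·0.10^2·0.90^10 = 0.23013
Total = 0.88913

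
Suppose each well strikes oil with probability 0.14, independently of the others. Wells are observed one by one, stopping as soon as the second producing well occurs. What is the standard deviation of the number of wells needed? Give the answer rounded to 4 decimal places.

Y = total wells until the second success; negative binomial with r=2, p=0.14.
SD(Y) = √[r(1−p)/p²] = √(87.755102) = 9.367769

9.3678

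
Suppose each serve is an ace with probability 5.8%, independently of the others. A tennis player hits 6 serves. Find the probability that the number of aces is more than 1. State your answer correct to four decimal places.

0.0431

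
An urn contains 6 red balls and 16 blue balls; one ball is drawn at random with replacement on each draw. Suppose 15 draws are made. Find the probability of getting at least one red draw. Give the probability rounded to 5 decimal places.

0.99158

P(at least one) = 1 − P(none) = 1 − (1 − 0.272727)^15
= 1 − 0.0084229 = 0.9915771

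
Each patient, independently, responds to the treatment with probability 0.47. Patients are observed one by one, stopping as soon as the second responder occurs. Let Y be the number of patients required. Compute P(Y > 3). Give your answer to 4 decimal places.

Needing more than 3 patients ⇔ fewer than 2 successes in the first 3. With X ~ Binomial(3, 0.47), P(Y > 3) = P(X ≤ 1).
  k=0: C(3,0)·0.47^0·0.53^3 = 0.148877
  k=1: C(3,1)·0.47^1·0.53^2 = 0.396069
P(X ≤ 1) = 0.544946

0.5449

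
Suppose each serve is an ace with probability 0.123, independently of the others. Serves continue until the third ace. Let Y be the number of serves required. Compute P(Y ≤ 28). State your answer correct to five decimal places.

0.68661

Finishing within 28 serves ⇔ at least 3 successes in the first 28. With X ~ Binomial(28, 0.123), P(Y ≤ 28) = 1 − P(X ≤ 2).
  k=0: C(28,0)·0.123^0·0.877^28 = 0.0253506
  k=1: C(28,1)·0.123^1·0.877^27 = 0.0995525
  k=2: C(28,2)·0.123^2·0.877^26 = 0.1884914
1 − 0.3133945 = 0.6866055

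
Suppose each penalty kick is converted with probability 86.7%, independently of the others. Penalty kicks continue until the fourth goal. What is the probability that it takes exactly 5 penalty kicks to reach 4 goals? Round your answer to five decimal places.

0.30060

Y = trial on which the fourth success occurs; negative binomial, r=4, p=0.867.
P(Y=5) = C(4,3) · p^4 · (1−p)^1
= 4 · 0.56504 · 0.133 = 0.3005993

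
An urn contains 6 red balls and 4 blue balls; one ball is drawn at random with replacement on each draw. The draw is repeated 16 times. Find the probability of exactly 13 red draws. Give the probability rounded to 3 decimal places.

X ~ Binomial(n=16, p=0.60).
P(X=13) = C(16,13) · p^13 · (1−p)^3
= 560 · 0.0013061 · 0.064 = 0.04681

0.047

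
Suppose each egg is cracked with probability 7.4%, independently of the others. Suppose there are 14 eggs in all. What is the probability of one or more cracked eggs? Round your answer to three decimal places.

0.659

P(at least one) = 1 − P(none) = 1 − (1 − 0.074)^14
= 1 − 0.34084 = 0.65916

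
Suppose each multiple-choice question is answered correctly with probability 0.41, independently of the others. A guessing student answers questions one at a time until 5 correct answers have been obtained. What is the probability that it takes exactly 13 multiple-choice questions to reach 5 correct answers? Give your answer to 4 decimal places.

0.0842

Y = trial on which the fifth success occurs; negative binomial, r=5, p=0.41.
P(Y=13) = C(12,4) · p^5 · (1−p)^8
= 495 · 0.011586 · 0.014683 = 0.084206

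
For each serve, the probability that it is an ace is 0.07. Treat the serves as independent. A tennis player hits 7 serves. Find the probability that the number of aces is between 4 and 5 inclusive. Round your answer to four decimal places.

X ~ Binomial(7, 0.07); P(4 ≤ X ≤ 5) = Σ C(7,k) p^k (1−p)^(7−k) over k:
  k=4: C(7,4)·0.07^4·0.93^3 = 0.000676
  k=5: C(7,5)·0.07^5·0.93^2 = 0.000031
Total = 0.000706

0.0007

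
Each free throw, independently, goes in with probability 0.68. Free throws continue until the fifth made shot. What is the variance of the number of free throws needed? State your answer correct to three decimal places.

3.460

Y = total free throws until the fifth success; negative binomial with r=5, p=0.68.
Var(Y) = r(1−p)/p² = 5·0.32 / 0.68² = 3.46021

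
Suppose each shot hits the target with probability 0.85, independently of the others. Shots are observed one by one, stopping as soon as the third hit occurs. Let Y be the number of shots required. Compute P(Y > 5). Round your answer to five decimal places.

0.02661

Needing more than 5 shots ⇔ fewer than 3 successes in the first 5. With X ~ Binomial(5, 0.85), P(Y > 5) = P(X ≤ 2).
  k=0: C(5,0)·0.85^0·0.15^5 = 0.0000759
  k=1: C(5,1)·0.85^1·0.15^4 = 0.0021516
  k=2: C(5,2)·0.85^2·0.15^3 = 0.0243844
P(X ≤ 2) = 0.0266119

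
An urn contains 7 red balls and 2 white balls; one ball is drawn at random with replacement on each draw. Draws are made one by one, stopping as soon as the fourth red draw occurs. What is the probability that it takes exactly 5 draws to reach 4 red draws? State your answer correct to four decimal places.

0.3253

Y = trial on which the fourth success occurs; negative binomial, r=4, p=0.777778.
P(Y=5) = C(4,3) · p^4 · (1−p)^1
= 4 · 0.36595 · 0.22222 = 0.325289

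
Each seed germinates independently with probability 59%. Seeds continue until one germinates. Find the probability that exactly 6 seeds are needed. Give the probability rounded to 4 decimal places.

0.0068

Geometric (trials to first success), p = 0.59.
P(Y = 6) = (1−p)^5 · p = 0.011586 · 0.59 = 0.006836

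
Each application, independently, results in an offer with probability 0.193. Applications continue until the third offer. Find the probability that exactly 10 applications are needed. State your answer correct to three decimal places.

0.058

Y = trial on which the third success occurs; negative binomial, r=3, p=0.193.
P(Y=10) = C(9,2) · p^3 · (1−p)^7
= 36 · 0.0071891 · 0.2229 = 0.05769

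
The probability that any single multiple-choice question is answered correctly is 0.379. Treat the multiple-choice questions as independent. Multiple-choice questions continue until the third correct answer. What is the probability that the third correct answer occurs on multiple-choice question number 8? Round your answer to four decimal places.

0.1056

Y = trial on which the third success occurs; negative binomial, r=3, p=0.379.
P(Y=8) = C(7,2) · p^3 · (1−p)^5
= 21 · 0.05444 · 0.092354 = 0.105583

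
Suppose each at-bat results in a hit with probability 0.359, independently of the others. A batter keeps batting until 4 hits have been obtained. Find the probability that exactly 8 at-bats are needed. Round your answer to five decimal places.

0.09815

Y = trial on which the fourth success occurs; negative binomial, r=4, p=0.359.
P(Y=8) = C(7,3) · p^4 · (1−p)^4
= 35 · 0.01661 · 0.16882 = 0.0981472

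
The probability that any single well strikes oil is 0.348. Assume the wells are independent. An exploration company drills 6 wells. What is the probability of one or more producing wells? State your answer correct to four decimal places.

0.9232

P(at least one) = 1 − P(none) = 1 − (1 − 0.348)^6
= 1 − 0.076822 = 0.923178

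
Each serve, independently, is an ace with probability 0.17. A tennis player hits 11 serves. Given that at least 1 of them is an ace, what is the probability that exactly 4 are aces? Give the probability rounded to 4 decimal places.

X ~ Binomial(11, 0.17). Want P(X=4 | X≥1) = P(X=4) / P(X≥1).
P(X=4) = C(11,4)·0.17^4·0.83^7 = 0.074792
P(X≥1) = 1 − 0.128783 = 0.871217
Ratio = 0.074792 / 0.871217 = 0.085848

0.0858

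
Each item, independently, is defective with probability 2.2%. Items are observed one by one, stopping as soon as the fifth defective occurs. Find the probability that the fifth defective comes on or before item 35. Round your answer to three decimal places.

Finishing within 35 items ⇔ at least 5 successes in the first 35. With X ~ Binomial(35, 0.022), P(Y ≤ 35) = 1 − P(X ≤ 4).
  k=0: C(35,0)·0.022^0·0.978^35 = 0.45905
  k=1: C(35,1)·0.022^1·0.978^34 = 0.36142
  k=2: C(35,2)·0.022^2·0.978^33 = 0.13821
  k=3: C(35,3)·0.022^3·0.978^32 = 0.03420
  k=4: C(35,4)·0.022^4·0.978^31 = 0.00615
1 − 0.99904 = 0.00096

0.001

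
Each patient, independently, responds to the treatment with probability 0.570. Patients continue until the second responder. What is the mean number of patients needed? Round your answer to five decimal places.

Y = total patients until the second success; negative binomial with r=2, p=0.57.
E[Y] = r / p = 2 / 0.57 = 3.5087719

3.50877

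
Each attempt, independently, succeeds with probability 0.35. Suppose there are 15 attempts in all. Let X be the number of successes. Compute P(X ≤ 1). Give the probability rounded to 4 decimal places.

X ~ Binomial(15, 0.35); P(X ≤ 1) = Σ C(15,k) p^k (1−p)^(15−k) over k:
  k=0: C(15,0)·0.35^0·0.65^15 = 0.001562
  k=1: C(15,1)·0.35^1·0.65^14 = 0.012617
Total = 0.014179

0.0142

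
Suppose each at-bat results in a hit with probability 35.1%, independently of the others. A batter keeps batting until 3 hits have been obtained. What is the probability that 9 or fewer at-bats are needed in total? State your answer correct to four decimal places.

Finishing within 9 at-bats ⇔ at least 3 successes in the first 9. With X ~ Binomial(9, 0.351), P(Y ≤ 9) = 1 − P(X ≤ 2).
  k=0: C(9,0)·0.351^0·0.649^9 = 0.020427
  k=1: C(9,1)·0.351^1·0.649^8 = 0.099428
  k=2: C(9,2)·0.351^2·0.649^7 = 0.215095
1 − 0.334949 = 0.665051

0.6651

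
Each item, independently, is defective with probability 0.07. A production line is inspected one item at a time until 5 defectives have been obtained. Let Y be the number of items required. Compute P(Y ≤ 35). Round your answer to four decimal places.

0.0948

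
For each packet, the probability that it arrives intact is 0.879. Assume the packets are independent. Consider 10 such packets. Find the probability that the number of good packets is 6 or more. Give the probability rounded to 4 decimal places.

X ~ Binomial(10, 0.879); P(X ≥ 6) = Σ C(10,k) p^k (1−p)^(10−k) over k:
  k=6: C(10,6)·0.879^6·0.121^4 = 0.020763
  k=7: C(10,7)·0.879^7·0.121^3 = 0.086191
  k=8: C(10,8)·0.879^8·0.121^2 = 0.234798
  k=9: C(10,9)·0.879^9·0.121^1 = 0.379040
  k=10: C(10,10)·0.879^10·0.121^0 = 0.275352
Total = 0.996144

0.9961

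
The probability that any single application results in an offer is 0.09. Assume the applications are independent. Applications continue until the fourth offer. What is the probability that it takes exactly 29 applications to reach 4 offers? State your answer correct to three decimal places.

Y = trial on which the fourth success occurs; negative binomial, r=4, p=0.09.
P(Y=29) = C(28,3) · p^4 · (1−p)^25
= 3276 · 6.561e-05 · 0.094631 = 0.02034

0.020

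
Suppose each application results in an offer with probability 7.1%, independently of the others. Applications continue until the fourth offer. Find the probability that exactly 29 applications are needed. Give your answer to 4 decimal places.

0.0132

Y = trial on which the fourth success occurs; negative binomial, r=4, p=0.071.
P(Y=29) = C(28,3) · p^4 · (1−p)^25
= 3276 · 2.5412e-05 · 0.15863 = 0.013206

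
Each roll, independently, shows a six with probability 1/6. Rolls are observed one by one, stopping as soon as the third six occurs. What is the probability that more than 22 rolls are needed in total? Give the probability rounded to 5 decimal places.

0.26519

Needing more than 22 rolls ⇔ fewer than 3 successes in the first 22. With X ~ Binomial(22, 0.166667), P(Y > 22) = P(X ≤ 2).
  k=0: C(22,0)·0.166667^0·0.833333^22 = 0.0181139
  k=1: C(22,1)·0.166667^1·0.833333^21 = 0.0797013
  k=2: C(22,2)·0.166667^2·0.833333^20 = 0.1673727
P(X ≤ 2) = 0.2651879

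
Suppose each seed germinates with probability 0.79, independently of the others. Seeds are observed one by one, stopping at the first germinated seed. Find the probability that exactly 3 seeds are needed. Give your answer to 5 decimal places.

0.03484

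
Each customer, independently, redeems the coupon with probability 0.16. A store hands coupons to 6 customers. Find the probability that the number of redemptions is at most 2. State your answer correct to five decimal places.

X ~ Binomial(6, 0.16); P(X ≤ 2) = Σ C(6,k) p^k (1−p)^(6−k) over k:
  k=0: C(6,0)·0.16^0·0.84^6 = 0.3512980
  k=1: C(6,1)·0.16^1·0.84^5 = 0.4014835
  k=2: C(6,2)·0.16^2·0.84^4 = 0.1911826
Total = 0.9439641

0.94396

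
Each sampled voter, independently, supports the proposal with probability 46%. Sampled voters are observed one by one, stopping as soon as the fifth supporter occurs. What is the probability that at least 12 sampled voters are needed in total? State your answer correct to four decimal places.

Needing more than 11 sampled voters ⇔ fewer than 5 successes in the first 11. With X ~ Binomial(11, 0.46), P(Y > 11) = P(X ≤ 4).
  k=0: C(11,0)·0.46^0·0.54^11 = 0.001138
  k=1: C(11,1)·0.46^1·0.54^10 = 0.010668
  k=2: C(11,2)·0.46^2·0.54^9 = 0.045438
  k=3: C(11,3)·0.46^3·0.54^8 = 0.116120
  k=4: C(11,4)·0.46^4·0.54^7 = 0.197834
P(X ≤ 4) = 0.371199

0.3712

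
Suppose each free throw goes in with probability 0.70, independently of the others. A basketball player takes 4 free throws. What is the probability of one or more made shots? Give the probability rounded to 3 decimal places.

0.992

P(at least one) = 1 − P(none) = 1 − (1 − 0.70)^4
= 1 − 0.00810 = 0.99190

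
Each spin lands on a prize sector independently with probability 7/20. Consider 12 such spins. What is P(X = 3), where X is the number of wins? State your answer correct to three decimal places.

0.195

X ~ Binomial(n=12, p=0.35).
P(X=3) = C(12,3) · p^3 · (1−p)^9
= 220 · 0.042875 · 0.020712 = 0.19537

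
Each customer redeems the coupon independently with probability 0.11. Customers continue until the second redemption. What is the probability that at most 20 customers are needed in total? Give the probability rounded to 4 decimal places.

0.6624

Finishing within 20 customers ⇔ at least 2 successes in the first 20. With X ~ Binomial(20, 0.11), P(Y ≤ 20) = 1 − P(X ≤ 1).
  k=0: C(20,0)·0.11^0·0.89^20 = 0.097230
  k=1: C(20,1)·0.11^1·0.89^19 = 0.240344
1 − 0.337574 = 0.662426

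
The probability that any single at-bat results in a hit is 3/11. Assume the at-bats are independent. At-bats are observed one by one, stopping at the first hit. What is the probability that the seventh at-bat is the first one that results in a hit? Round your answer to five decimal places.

Geometric (trials to first success), p = 0.272727.
P(Y = 7) = (1−p)^6 · p = 0.14797 · 0.272727 = 0.0403564

0.04036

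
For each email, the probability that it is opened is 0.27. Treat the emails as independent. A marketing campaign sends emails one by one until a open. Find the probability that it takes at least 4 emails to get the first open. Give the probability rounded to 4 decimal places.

0.3890

Y = number of emails to the first success; geometric, p = 0.27.
P(Y > 3) = P(first 3 all fail) = (1−p)^3 = 0.389017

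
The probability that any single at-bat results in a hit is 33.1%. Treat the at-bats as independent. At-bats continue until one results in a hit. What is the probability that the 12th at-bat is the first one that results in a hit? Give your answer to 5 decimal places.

0.00398

Geometric (trials to first success), p = 0.331.
P(Y = 12) = (1−p)^11 · p = 0.012014 · 0.331 = 0.0039766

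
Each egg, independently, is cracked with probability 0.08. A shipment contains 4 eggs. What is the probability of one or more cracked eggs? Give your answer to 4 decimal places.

0.2836

P(at least one) = 1 − P(none) = 1 − (1 − 0.08)^4
= 1 − 0.716393 = 0.283607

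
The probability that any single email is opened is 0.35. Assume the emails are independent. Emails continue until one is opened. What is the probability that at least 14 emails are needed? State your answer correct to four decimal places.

0.0037

Y = number of emails to the first success; geometric, p = 0.35.
P(Y > 13) = P(first 13 all fail) = (1−p)^13 = 0.003697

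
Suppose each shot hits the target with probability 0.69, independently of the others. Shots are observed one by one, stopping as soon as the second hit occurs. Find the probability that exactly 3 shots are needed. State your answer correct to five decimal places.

Y = trial on which the second success occurs; negative binomial, r=2, p=0.69.
P(Y=3) = C(2,1) · p^2 · (1−p)^1
= 2 · 0.4761 · 0.31 = 0.2951820

0.29518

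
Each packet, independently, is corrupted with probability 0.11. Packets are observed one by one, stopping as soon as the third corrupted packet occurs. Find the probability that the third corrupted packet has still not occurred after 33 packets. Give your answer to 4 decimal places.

Needing more than 33 packets ⇔ fewer than 3 successes in the first 33. With X ~ Binomial(33, 0.11), P(Y > 33) = P(X ≤ 2).
  k=0: C(33,0)·0.11^0·0.89^33 = 0.021373
  k=1: C(33,1)·0.11^1·0.89^32 = 0.087174
  k=2: C(33,2)·0.11^2·0.89^31 = 0.172389
P(X ≤ 2) = 0.280936

0.2809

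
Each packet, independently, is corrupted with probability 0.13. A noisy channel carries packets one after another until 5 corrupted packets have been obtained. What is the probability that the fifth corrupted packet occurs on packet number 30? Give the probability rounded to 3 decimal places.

0.027

Y = trial on which the fifth success occurs; negative binomial, r=5, p=0.13.
P(Y=30) = C(29,4) · p^5 · (1−p)^25
= 23751 · 3.7129e-05 · 0.03076 = 0.02713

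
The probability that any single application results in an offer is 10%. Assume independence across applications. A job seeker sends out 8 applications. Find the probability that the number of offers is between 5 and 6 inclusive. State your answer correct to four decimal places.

0.0004

X ~ Binomial(8, 0.10); P(5 ≤ X ≤ 6) = Σ C(8,k) p^k (1−p)^(8−k) over k:
  k=5: C(8,5)·0.10^5·0.90^3 = 0.000408
  k=6: C(8,6)·0.10^6·0.90^2 = 0.000023
Total = 0.000431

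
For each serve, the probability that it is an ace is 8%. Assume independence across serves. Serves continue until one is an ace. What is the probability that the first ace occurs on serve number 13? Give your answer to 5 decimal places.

0.02941

Geometric (trials to first success), p = 0.08.
P(Y = 13) = (1−p)^12 · p = 0.36767 · 0.08 = 0.0294133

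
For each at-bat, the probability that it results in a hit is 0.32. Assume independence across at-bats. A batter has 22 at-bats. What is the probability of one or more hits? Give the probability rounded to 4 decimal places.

P(at least one) = 1 − P(none) = 1 − (1 − 0.32)^22
= 1 − 0.000207 = 0.999793

0.9998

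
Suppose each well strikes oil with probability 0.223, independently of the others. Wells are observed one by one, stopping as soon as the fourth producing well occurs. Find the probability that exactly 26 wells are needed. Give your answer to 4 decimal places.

Y = trial on which the fourth success occurs; negative binomial, r=4, p=0.223.
P(Y=26) = C(25,3) · p^4 · (1−p)^22
= 2300 · 0.002473 · 0.0038838 = 0.022091

0.0221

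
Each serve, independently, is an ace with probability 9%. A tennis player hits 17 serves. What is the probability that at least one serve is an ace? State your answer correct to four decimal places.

P(at least one) = 1 − P(none) = 1 − (1 − 0.09)^17
= 1 − 0.201235 = 0.798765

0.7988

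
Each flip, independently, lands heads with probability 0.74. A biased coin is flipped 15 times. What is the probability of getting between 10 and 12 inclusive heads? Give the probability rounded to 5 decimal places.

0.61861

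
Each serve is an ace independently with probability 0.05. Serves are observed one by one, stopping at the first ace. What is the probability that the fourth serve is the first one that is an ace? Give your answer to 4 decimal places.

Geometric (trials to first success), p = 0.05.
P(Y = 4) = (1−p)^3 · p = 0.85737 · 0.05 = 0.042869

0.0429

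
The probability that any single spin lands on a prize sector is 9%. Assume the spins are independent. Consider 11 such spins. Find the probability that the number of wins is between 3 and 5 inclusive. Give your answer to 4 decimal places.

0.0693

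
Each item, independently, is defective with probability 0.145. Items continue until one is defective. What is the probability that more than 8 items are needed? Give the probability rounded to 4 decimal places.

Y = number of items to the first success; geometric, p = 0.145.
P(Y > 8) = P(first 8 all fail) = (1−p)^8 = 0.285581

0.2856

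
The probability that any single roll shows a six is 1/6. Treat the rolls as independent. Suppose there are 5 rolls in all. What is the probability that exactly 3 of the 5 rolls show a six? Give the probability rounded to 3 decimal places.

0.032

X ~ Binomial(n=5, p=0.166667).
P(X=3) = C(5,3) · p^3 · (1−p)^2
= 10 · 0.0046296 · 0.69444 = 0.03215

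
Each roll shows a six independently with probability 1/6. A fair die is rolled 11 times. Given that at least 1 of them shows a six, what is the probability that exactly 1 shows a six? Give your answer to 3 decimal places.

0.342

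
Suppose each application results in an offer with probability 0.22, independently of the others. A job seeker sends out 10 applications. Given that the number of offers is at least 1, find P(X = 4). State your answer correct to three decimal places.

X ~ Binomial(10, 0.22). Want P(X=4 | X≥1) = P(X=4) / P(X≥1).
P(X=4) = C(10,4)·0.22^4·0.78^6 = 0.11078
P(X≥1) = 1 − 0.08336 = 0.91664
Ratio = 0.11078 / 0.91664 = 0.12086

0.121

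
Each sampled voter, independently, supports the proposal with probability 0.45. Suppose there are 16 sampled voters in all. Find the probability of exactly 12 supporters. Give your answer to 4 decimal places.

0.0115

X ~ Binomial(n=16, p=0.45).
P(X=12) = C(16,12) · p^12 · (1−p)^4
= 1820 · 6.8953e-05 · 0.091506 = 0.011483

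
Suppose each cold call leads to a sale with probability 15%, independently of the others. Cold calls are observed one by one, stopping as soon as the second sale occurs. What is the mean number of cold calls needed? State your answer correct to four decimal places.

Y = total cold calls until the second success; negative binomial with r=2, p=0.15.
E[Y] = r / p = 2 / 0.15 = 13.333333

13.3333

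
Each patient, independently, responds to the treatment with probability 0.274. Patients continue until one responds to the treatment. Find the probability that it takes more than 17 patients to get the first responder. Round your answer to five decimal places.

0.00432

Y = number of patients to the first success; geometric, p = 0.274.
P(Y > 17) = P(first 17 all fail) = (1−p)^17 = 0.0043244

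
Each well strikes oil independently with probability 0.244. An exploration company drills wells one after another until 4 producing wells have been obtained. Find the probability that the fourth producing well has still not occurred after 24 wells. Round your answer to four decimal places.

0.1282

Needing more than 24 wells ⇔ fewer than 4 successes in the first 24. With X ~ Binomial(24, 0.244), P(Y > 24) = P(X ≤ 3).
  k=0: C(24,0)·0.244^0·0.756^24 = 0.001215
  k=1: C(24,1)·0.244^1·0.756^23 = 0.009410
  k=2: C(24,2)·0.244^2·0.756^22 = 0.034928
  k=3: C(24,3)·0.244^3·0.756^21 = 0.082668
P(X ≤ 3) = 0.128221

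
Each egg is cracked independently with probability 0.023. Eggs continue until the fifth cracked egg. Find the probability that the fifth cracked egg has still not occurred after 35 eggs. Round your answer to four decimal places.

0.9988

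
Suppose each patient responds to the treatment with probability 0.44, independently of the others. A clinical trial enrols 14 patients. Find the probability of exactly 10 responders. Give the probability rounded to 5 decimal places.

0.02677

X ~ Binomial(n=14, p=0.44).
P(X=10) = C(14,10) · p^10 · (1−p)^4
= 1001 · 0.00027197 · 0.098345 = 0.0267740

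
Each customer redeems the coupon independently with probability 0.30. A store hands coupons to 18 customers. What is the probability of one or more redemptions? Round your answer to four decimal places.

P(at least one) = 1 − P(none) = 1 − (1 − 0.30)^18
= 1 − 0.001628 = 0.998372

0.9984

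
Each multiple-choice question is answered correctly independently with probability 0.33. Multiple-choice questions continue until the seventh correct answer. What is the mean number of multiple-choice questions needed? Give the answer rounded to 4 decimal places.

21.2121

Y = total multiple-choice questions until the seventh success; negative binomial with r=7, p=0.33.
E[Y] = r / p = 7 / 0.33 = 21.212121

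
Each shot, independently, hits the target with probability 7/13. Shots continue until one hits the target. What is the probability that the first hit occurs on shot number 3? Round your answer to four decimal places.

0.1147

Geometric (trials to first success), p = 0.538462.
P(Y = 3) = (1−p)^2 · p = 0.21302 · 0.538462 = 0.114702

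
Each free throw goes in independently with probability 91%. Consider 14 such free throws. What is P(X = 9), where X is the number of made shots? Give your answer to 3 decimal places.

X ~ Binomial(n=14, p=0.91).
P(X=9) = C(14,9) · p^9 · (1−p)^5
= 2002 · 0.42793 · 5.9049e-06 = 0.00506

0.005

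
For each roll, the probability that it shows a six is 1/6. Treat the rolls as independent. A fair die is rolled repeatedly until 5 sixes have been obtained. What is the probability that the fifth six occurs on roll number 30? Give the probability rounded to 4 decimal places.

Y = trial on which the fifth success occurs; negative binomial, r=5, p=0.166667.
P(Y=30) = C(29,4) · p^5 · (1−p)^25
= 23751 · 0.0001286 · 0.010483 = 0.032018

0.0320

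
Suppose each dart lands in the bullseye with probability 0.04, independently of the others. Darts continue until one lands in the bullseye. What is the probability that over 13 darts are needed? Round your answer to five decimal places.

Y = number of darts to the first success; geometric, p = 0.04.
P(Y > 13) = P(first 13 all fail) = (1−p)^13 = 0.5882014

0.58820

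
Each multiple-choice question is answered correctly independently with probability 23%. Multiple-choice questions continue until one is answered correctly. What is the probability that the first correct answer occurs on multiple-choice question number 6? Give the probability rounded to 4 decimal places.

0.0623

Geometric (trials to first success), p = 0.23.
P(Y = 6) = (1−p)^5 · p = 0.27068 · 0.23 = 0.062256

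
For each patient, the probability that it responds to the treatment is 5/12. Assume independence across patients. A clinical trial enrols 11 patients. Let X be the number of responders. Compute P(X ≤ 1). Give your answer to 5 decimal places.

0.02357

X ~ Binomial(11, 0.416667); P(X ≤ 1) = Σ C(11,k) p^k (1−p)^(11−k) over k:
  k=0: C(11,0)·0.416667^0·0.583333^11 = 0.0026612
  k=1: C(11,1)·0.416667^1·0.583333^10 = 0.0209098
Total = 0.0235710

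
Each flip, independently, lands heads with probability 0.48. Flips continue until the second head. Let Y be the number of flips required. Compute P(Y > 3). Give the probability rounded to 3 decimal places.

Needing more than 3 flips ⇔ fewer than 2 successes in the first 3. With X ~ Binomial(3, 0.48), P(Y > 3) = P(X ≤ 1).
  k=0: C(3,0)·0.48^0·0.52^3 = 0.14061
  k=1: C(3,1)·0.48^1·0.52^2 = 0.38938
P(X ≤ 1) = 0.52998

0.530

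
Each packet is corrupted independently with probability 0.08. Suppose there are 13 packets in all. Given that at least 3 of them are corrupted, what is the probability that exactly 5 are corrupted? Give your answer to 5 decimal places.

X ~ Binomial(13, 0.08). Want P(X=5 | X≥3) = P(X=5) / P(X≥3).
P(X=5) = C(13,5)·0.08^5·0.92^8 = 0.0021644
P(X≥3) = 1 − 0.3382531 − 0.3823730 − 0.1994990 = 0.0798749
Ratio = 0.0021644 / 0.0798749 = 0.0270970

0.02710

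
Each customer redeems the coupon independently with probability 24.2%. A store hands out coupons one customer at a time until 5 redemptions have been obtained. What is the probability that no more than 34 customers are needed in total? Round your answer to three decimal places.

Finishing within 34 customers ⇔ at least 5 successes in the first 34. With X ~ Binomial(34, 0.242), P(Y ≤ 34) = 1 − P(X ≤ 4).
  k=0: C(34,0)·0.242^0·0.758^34 = 0.00008
  k=1: C(34,1)·0.242^1·0.758^33 = 0.00088
  k=2: C(34,2)·0.242^2·0.758^32 = 0.00463
  k=3: C(34,3)·0.242^3·0.758^31 = 0.01578
  k=4: C(34,4)·0.242^4·0.758^30 = 0.03905
1 − 0.06043 = 0.93957

0.940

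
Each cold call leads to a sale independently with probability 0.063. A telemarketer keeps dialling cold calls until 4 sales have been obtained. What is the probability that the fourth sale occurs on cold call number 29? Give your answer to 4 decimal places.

Y = trial on which the fourth success occurs; negative binomial, r=4, p=0.063.
P(Y=29) = C(28,3) · p^4 · (1−p)^25
= 3276 · 1.5753e-05 · 0.19656 = 0.010144

0.0101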